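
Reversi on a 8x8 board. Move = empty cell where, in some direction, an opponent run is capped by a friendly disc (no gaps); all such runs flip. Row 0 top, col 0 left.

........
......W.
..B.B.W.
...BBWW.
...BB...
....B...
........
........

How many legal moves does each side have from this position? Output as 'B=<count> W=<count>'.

-- B to move --
(0,5): no bracket -> illegal
(0,6): no bracket -> illegal
(0,7): no bracket -> illegal
(1,5): no bracket -> illegal
(1,7): flips 2 -> legal
(2,5): no bracket -> illegal
(2,7): no bracket -> illegal
(3,7): flips 2 -> legal
(4,5): no bracket -> illegal
(4,6): flips 1 -> legal
(4,7): no bracket -> illegal
B mobility = 3
-- W to move --
(1,1): no bracket -> illegal
(1,2): no bracket -> illegal
(1,3): flips 1 -> legal
(1,4): no bracket -> illegal
(1,5): no bracket -> illegal
(2,1): no bracket -> illegal
(2,3): no bracket -> illegal
(2,5): no bracket -> illegal
(3,1): no bracket -> illegal
(3,2): flips 2 -> legal
(4,2): no bracket -> illegal
(4,5): no bracket -> illegal
(5,2): no bracket -> illegal
(5,3): flips 1 -> legal
(5,5): no bracket -> illegal
(6,3): no bracket -> illegal
(6,4): no bracket -> illegal
(6,5): no bracket -> illegal
W mobility = 3

Answer: B=3 W=3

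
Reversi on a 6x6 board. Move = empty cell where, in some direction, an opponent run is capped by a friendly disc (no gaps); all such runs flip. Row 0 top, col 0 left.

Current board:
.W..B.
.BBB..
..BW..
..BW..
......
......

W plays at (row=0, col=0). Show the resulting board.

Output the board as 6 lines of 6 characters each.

Place W at (0,0); scan 8 dirs for brackets.
Dir NW: edge -> no flip
Dir N: edge -> no flip
Dir NE: edge -> no flip
Dir W: edge -> no flip
Dir E: first cell 'W' (not opp) -> no flip
Dir SW: edge -> no flip
Dir S: first cell '.' (not opp) -> no flip
Dir SE: opp run (1,1) (2,2) capped by W -> flip
All flips: (1,1) (2,2)

Answer: WW..B.
.WBB..
..WW..
..BW..
......
......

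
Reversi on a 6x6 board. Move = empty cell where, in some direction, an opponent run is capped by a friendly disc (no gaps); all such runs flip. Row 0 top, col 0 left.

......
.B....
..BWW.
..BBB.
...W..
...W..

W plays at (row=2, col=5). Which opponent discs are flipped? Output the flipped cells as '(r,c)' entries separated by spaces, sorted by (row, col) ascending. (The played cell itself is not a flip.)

Answer: (3,4)

Derivation:
Dir NW: first cell '.' (not opp) -> no flip
Dir N: first cell '.' (not opp) -> no flip
Dir NE: edge -> no flip
Dir W: first cell 'W' (not opp) -> no flip
Dir E: edge -> no flip
Dir SW: opp run (3,4) capped by W -> flip
Dir S: first cell '.' (not opp) -> no flip
Dir SE: edge -> no flip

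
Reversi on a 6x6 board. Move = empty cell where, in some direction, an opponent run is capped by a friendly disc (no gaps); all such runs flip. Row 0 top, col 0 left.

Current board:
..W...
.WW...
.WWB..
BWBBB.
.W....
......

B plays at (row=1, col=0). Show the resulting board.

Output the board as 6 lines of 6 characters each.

Answer: ..W...
BWW...
.BWB..
BWBBB.
.W....
......

Derivation:
Place B at (1,0); scan 8 dirs for brackets.
Dir NW: edge -> no flip
Dir N: first cell '.' (not opp) -> no flip
Dir NE: first cell '.' (not opp) -> no flip
Dir W: edge -> no flip
Dir E: opp run (1,1) (1,2), next='.' -> no flip
Dir SW: edge -> no flip
Dir S: first cell '.' (not opp) -> no flip
Dir SE: opp run (2,1) capped by B -> flip
All flips: (2,1)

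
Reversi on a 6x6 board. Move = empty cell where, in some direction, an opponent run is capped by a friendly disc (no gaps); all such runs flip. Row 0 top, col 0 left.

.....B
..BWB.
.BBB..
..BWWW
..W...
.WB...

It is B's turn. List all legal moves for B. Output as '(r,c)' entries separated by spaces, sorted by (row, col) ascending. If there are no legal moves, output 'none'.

Answer: (0,3) (0,4) (4,3) (4,4) (4,5) (5,0)

Derivation:
(0,2): no bracket -> illegal
(0,3): flips 1 -> legal
(0,4): flips 1 -> legal
(2,4): no bracket -> illegal
(2,5): no bracket -> illegal
(3,1): no bracket -> illegal
(4,0): no bracket -> illegal
(4,1): no bracket -> illegal
(4,3): flips 1 -> legal
(4,4): flips 1 -> legal
(4,5): flips 1 -> legal
(5,0): flips 1 -> legal
(5,3): no bracket -> illegal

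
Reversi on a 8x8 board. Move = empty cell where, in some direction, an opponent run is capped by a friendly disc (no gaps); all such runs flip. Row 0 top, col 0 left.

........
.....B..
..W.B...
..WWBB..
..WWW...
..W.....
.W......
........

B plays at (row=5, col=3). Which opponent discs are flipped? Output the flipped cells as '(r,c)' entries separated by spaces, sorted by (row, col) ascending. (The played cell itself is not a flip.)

Answer: (4,4)

Derivation:
Dir NW: opp run (4,2), next='.' -> no flip
Dir N: opp run (4,3) (3,3), next='.' -> no flip
Dir NE: opp run (4,4) capped by B -> flip
Dir W: opp run (5,2), next='.' -> no flip
Dir E: first cell '.' (not opp) -> no flip
Dir SW: first cell '.' (not opp) -> no flip
Dir S: first cell '.' (not opp) -> no flip
Dir SE: first cell '.' (not opp) -> no flip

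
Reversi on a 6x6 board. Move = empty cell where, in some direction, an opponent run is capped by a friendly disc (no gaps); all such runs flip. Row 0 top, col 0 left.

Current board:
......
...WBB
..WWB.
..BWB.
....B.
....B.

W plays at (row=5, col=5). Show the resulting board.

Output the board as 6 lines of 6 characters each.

Place W at (5,5); scan 8 dirs for brackets.
Dir NW: opp run (4,4) capped by W -> flip
Dir N: first cell '.' (not opp) -> no flip
Dir NE: edge -> no flip
Dir W: opp run (5,4), next='.' -> no flip
Dir E: edge -> no flip
Dir SW: edge -> no flip
Dir S: edge -> no flip
Dir SE: edge -> no flip
All flips: (4,4)

Answer: ......
...WBB
..WWB.
..BWB.
....W.
....BW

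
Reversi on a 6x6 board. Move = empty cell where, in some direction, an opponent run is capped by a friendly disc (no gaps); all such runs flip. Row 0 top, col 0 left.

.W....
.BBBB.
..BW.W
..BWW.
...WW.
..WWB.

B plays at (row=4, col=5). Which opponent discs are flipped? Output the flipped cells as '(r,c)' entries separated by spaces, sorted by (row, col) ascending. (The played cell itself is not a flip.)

Dir NW: opp run (3,4) (2,3) capped by B -> flip
Dir N: first cell '.' (not opp) -> no flip
Dir NE: edge -> no flip
Dir W: opp run (4,4) (4,3), next='.' -> no flip
Dir E: edge -> no flip
Dir SW: first cell 'B' (not opp) -> no flip
Dir S: first cell '.' (not opp) -> no flip
Dir SE: edge -> no flip

Answer: (2,3) (3,4)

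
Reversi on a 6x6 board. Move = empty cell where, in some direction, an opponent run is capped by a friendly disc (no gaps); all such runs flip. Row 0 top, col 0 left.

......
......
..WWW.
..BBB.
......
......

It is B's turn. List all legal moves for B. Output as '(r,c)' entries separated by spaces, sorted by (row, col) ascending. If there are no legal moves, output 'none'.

Answer: (1,1) (1,2) (1,3) (1,4) (1,5)

Derivation:
(1,1): flips 1 -> legal
(1,2): flips 2 -> legal
(1,3): flips 1 -> legal
(1,4): flips 2 -> legal
(1,5): flips 1 -> legal
(2,1): no bracket -> illegal
(2,5): no bracket -> illegal
(3,1): no bracket -> illegal
(3,5): no bracket -> illegal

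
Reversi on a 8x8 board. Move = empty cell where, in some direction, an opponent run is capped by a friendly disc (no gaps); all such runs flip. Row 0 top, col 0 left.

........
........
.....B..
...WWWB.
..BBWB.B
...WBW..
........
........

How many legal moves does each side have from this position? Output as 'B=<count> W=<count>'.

-- B to move --
(2,2): no bracket -> illegal
(2,3): flips 2 -> legal
(2,4): flips 3 -> legal
(2,6): no bracket -> illegal
(3,2): flips 3 -> legal
(4,6): no bracket -> illegal
(5,2): flips 1 -> legal
(5,6): flips 1 -> legal
(6,2): no bracket -> illegal
(6,3): flips 1 -> legal
(6,4): flips 1 -> legal
(6,5): flips 1 -> legal
(6,6): no bracket -> illegal
B mobility = 8
-- W to move --
(1,4): no bracket -> illegal
(1,5): flips 1 -> legal
(1,6): flips 1 -> legal
(2,4): no bracket -> illegal
(2,6): no bracket -> illegal
(2,7): no bracket -> illegal
(3,1): flips 1 -> legal
(3,2): no bracket -> illegal
(3,7): flips 1 -> legal
(4,1): flips 2 -> legal
(4,6): flips 1 -> legal
(5,1): flips 1 -> legal
(5,2): flips 1 -> legal
(5,6): flips 1 -> legal
(5,7): no bracket -> illegal
(6,3): no bracket -> illegal
(6,4): flips 1 -> legal
(6,5): no bracket -> illegal
W mobility = 10

Answer: B=8 W=10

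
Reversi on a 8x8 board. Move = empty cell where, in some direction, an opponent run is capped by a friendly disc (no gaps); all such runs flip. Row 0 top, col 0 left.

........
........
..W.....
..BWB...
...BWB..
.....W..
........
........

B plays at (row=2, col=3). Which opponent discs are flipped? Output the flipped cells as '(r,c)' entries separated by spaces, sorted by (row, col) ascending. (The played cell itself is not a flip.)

Answer: (3,3)

Derivation:
Dir NW: first cell '.' (not opp) -> no flip
Dir N: first cell '.' (not opp) -> no flip
Dir NE: first cell '.' (not opp) -> no flip
Dir W: opp run (2,2), next='.' -> no flip
Dir E: first cell '.' (not opp) -> no flip
Dir SW: first cell 'B' (not opp) -> no flip
Dir S: opp run (3,3) capped by B -> flip
Dir SE: first cell 'B' (not opp) -> no flip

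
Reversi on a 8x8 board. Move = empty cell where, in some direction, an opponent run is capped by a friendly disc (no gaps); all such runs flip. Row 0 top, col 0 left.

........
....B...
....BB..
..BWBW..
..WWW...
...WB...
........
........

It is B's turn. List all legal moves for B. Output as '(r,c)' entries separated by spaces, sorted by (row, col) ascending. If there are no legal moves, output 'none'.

(2,2): no bracket -> illegal
(2,3): no bracket -> illegal
(2,6): no bracket -> illegal
(3,1): no bracket -> illegal
(3,6): flips 1 -> legal
(4,1): no bracket -> illegal
(4,5): flips 1 -> legal
(4,6): flips 1 -> legal
(5,1): flips 2 -> legal
(5,2): flips 3 -> legal
(5,5): no bracket -> illegal
(6,2): no bracket -> illegal
(6,3): no bracket -> illegal
(6,4): no bracket -> illegal

Answer: (3,6) (4,5) (4,6) (5,1) (5,2)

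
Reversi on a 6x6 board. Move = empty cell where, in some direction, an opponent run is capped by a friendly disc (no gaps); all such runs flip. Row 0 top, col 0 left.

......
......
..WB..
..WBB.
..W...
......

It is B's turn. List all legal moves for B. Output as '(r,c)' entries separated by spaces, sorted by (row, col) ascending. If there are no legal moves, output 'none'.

Answer: (1,1) (2,1) (3,1) (4,1) (5,1)

Derivation:
(1,1): flips 1 -> legal
(1,2): no bracket -> illegal
(1,3): no bracket -> illegal
(2,1): flips 1 -> legal
(3,1): flips 1 -> legal
(4,1): flips 1 -> legal
(4,3): no bracket -> illegal
(5,1): flips 1 -> legal
(5,2): no bracket -> illegal
(5,3): no bracket -> illegal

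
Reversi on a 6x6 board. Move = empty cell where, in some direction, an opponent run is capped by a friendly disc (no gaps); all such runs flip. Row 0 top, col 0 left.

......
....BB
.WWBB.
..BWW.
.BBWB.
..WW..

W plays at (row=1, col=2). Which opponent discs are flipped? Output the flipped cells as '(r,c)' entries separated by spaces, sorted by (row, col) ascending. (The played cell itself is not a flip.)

Answer: (2,3)

Derivation:
Dir NW: first cell '.' (not opp) -> no flip
Dir N: first cell '.' (not opp) -> no flip
Dir NE: first cell '.' (not opp) -> no flip
Dir W: first cell '.' (not opp) -> no flip
Dir E: first cell '.' (not opp) -> no flip
Dir SW: first cell 'W' (not opp) -> no flip
Dir S: first cell 'W' (not opp) -> no flip
Dir SE: opp run (2,3) capped by W -> flip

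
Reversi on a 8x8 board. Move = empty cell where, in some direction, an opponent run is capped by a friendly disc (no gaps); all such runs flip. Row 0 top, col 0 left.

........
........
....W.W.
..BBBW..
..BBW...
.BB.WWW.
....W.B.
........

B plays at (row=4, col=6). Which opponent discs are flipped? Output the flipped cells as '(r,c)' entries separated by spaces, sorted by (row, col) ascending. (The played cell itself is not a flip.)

Answer: (5,6)

Derivation:
Dir NW: opp run (3,5) (2,4), next='.' -> no flip
Dir N: first cell '.' (not opp) -> no flip
Dir NE: first cell '.' (not opp) -> no flip
Dir W: first cell '.' (not opp) -> no flip
Dir E: first cell '.' (not opp) -> no flip
Dir SW: opp run (5,5) (6,4), next='.' -> no flip
Dir S: opp run (5,6) capped by B -> flip
Dir SE: first cell '.' (not opp) -> no flip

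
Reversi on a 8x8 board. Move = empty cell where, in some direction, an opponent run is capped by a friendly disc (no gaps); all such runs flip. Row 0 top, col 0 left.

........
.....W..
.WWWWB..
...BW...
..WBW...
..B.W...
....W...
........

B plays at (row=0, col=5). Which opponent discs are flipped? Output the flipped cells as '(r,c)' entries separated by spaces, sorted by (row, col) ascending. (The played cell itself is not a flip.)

Dir NW: edge -> no flip
Dir N: edge -> no flip
Dir NE: edge -> no flip
Dir W: first cell '.' (not opp) -> no flip
Dir E: first cell '.' (not opp) -> no flip
Dir SW: first cell '.' (not opp) -> no flip
Dir S: opp run (1,5) capped by B -> flip
Dir SE: first cell '.' (not opp) -> no flip

Answer: (1,5)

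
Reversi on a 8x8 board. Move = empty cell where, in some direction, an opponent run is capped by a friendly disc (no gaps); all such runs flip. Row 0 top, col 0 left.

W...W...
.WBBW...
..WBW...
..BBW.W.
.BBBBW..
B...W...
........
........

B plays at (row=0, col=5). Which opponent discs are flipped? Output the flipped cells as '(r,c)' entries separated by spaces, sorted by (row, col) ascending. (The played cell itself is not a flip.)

Dir NW: edge -> no flip
Dir N: edge -> no flip
Dir NE: edge -> no flip
Dir W: opp run (0,4), next='.' -> no flip
Dir E: first cell '.' (not opp) -> no flip
Dir SW: opp run (1,4) capped by B -> flip
Dir S: first cell '.' (not opp) -> no flip
Dir SE: first cell '.' (not opp) -> no flip

Answer: (1,4)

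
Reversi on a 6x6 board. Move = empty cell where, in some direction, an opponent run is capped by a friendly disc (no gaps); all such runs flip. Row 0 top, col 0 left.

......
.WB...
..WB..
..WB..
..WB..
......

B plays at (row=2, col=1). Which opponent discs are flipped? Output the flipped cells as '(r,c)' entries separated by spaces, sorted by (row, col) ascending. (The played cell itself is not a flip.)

Answer: (2,2) (3,2)

Derivation:
Dir NW: first cell '.' (not opp) -> no flip
Dir N: opp run (1,1), next='.' -> no flip
Dir NE: first cell 'B' (not opp) -> no flip
Dir W: first cell '.' (not opp) -> no flip
Dir E: opp run (2,2) capped by B -> flip
Dir SW: first cell '.' (not opp) -> no flip
Dir S: first cell '.' (not opp) -> no flip
Dir SE: opp run (3,2) capped by B -> flip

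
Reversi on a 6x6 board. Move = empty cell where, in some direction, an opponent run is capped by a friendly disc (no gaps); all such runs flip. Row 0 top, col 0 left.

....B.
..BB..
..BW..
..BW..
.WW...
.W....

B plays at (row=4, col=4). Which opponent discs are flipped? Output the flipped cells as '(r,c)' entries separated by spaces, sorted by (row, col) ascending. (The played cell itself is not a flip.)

Answer: (3,3)

Derivation:
Dir NW: opp run (3,3) capped by B -> flip
Dir N: first cell '.' (not opp) -> no flip
Dir NE: first cell '.' (not opp) -> no flip
Dir W: first cell '.' (not opp) -> no flip
Dir E: first cell '.' (not opp) -> no flip
Dir SW: first cell '.' (not opp) -> no flip
Dir S: first cell '.' (not opp) -> no flip
Dir SE: first cell '.' (not opp) -> no flip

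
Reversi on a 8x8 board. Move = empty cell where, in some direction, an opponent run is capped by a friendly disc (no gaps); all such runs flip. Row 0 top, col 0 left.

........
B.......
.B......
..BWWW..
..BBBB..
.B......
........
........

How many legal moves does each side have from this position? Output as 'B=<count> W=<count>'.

-- B to move --
(2,2): flips 1 -> legal
(2,3): flips 2 -> legal
(2,4): flips 2 -> legal
(2,5): flips 2 -> legal
(2,6): flips 1 -> legal
(3,6): flips 3 -> legal
(4,6): no bracket -> illegal
B mobility = 6
-- W to move --
(0,0): no bracket -> illegal
(0,1): no bracket -> illegal
(1,1): no bracket -> illegal
(1,2): no bracket -> illegal
(2,0): no bracket -> illegal
(2,2): no bracket -> illegal
(2,3): no bracket -> illegal
(3,0): no bracket -> illegal
(3,1): flips 1 -> legal
(3,6): no bracket -> illegal
(4,0): no bracket -> illegal
(4,1): no bracket -> illegal
(4,6): no bracket -> illegal
(5,0): no bracket -> illegal
(5,2): flips 1 -> legal
(5,3): flips 2 -> legal
(5,4): flips 1 -> legal
(5,5): flips 2 -> legal
(5,6): flips 1 -> legal
(6,0): flips 2 -> legal
(6,1): no bracket -> illegal
(6,2): no bracket -> illegal
W mobility = 7

Answer: B=6 W=7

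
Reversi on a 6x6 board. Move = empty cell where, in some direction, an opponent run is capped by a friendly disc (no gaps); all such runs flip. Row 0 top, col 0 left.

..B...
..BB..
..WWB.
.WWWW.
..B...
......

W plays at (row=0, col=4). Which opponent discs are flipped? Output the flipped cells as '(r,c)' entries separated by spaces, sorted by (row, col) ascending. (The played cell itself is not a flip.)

Answer: (1,3)

Derivation:
Dir NW: edge -> no flip
Dir N: edge -> no flip
Dir NE: edge -> no flip
Dir W: first cell '.' (not opp) -> no flip
Dir E: first cell '.' (not opp) -> no flip
Dir SW: opp run (1,3) capped by W -> flip
Dir S: first cell '.' (not opp) -> no flip
Dir SE: first cell '.' (not opp) -> no flip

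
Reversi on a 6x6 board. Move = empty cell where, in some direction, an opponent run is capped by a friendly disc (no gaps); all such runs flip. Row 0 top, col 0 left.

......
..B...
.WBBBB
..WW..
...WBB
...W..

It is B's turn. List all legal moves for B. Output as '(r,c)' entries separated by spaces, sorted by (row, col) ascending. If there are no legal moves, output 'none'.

Answer: (2,0) (3,0) (4,1) (4,2)

Derivation:
(1,0): no bracket -> illegal
(1,1): no bracket -> illegal
(2,0): flips 1 -> legal
(3,0): flips 1 -> legal
(3,1): no bracket -> illegal
(3,4): no bracket -> illegal
(4,1): flips 1 -> legal
(4,2): flips 3 -> legal
(5,2): no bracket -> illegal
(5,4): no bracket -> illegal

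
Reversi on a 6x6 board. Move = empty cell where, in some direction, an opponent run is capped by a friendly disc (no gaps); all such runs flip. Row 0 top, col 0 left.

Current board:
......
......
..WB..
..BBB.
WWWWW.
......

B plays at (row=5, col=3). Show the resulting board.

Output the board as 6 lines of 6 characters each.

Answer: ......
......
..WB..
..BBB.
WWWBW.
...B..

Derivation:
Place B at (5,3); scan 8 dirs for brackets.
Dir NW: opp run (4,2), next='.' -> no flip
Dir N: opp run (4,3) capped by B -> flip
Dir NE: opp run (4,4), next='.' -> no flip
Dir W: first cell '.' (not opp) -> no flip
Dir E: first cell '.' (not opp) -> no flip
Dir SW: edge -> no flip
Dir S: edge -> no flip
Dir SE: edge -> no flip
All flips: (4,3)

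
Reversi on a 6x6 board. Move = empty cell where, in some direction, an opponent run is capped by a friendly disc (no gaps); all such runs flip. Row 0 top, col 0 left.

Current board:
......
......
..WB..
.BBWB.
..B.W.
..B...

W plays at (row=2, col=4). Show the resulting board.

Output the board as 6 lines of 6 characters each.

Place W at (2,4); scan 8 dirs for brackets.
Dir NW: first cell '.' (not opp) -> no flip
Dir N: first cell '.' (not opp) -> no flip
Dir NE: first cell '.' (not opp) -> no flip
Dir W: opp run (2,3) capped by W -> flip
Dir E: first cell '.' (not opp) -> no flip
Dir SW: first cell 'W' (not opp) -> no flip
Dir S: opp run (3,4) capped by W -> flip
Dir SE: first cell '.' (not opp) -> no flip
All flips: (2,3) (3,4)

Answer: ......
......
..WWW.
.BBWW.
..B.W.
..B...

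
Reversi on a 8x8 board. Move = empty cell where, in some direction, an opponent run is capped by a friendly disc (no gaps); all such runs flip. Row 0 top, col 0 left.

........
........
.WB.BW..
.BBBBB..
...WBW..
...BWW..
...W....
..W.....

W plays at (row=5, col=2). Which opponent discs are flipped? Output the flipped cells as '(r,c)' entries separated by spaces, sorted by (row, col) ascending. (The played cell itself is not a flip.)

Answer: (5,3)

Derivation:
Dir NW: first cell '.' (not opp) -> no flip
Dir N: first cell '.' (not opp) -> no flip
Dir NE: first cell 'W' (not opp) -> no flip
Dir W: first cell '.' (not opp) -> no flip
Dir E: opp run (5,3) capped by W -> flip
Dir SW: first cell '.' (not opp) -> no flip
Dir S: first cell '.' (not opp) -> no flip
Dir SE: first cell 'W' (not opp) -> no flip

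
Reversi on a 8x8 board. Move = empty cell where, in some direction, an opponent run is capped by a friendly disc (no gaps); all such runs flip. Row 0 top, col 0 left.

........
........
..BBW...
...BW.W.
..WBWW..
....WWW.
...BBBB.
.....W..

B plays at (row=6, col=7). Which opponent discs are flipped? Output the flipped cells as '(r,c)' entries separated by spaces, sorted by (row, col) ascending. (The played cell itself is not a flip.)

Dir NW: opp run (5,6) (4,5) (3,4) capped by B -> flip
Dir N: first cell '.' (not opp) -> no flip
Dir NE: edge -> no flip
Dir W: first cell 'B' (not opp) -> no flip
Dir E: edge -> no flip
Dir SW: first cell '.' (not opp) -> no flip
Dir S: first cell '.' (not opp) -> no flip
Dir SE: edge -> no flip

Answer: (3,4) (4,5) (5,6)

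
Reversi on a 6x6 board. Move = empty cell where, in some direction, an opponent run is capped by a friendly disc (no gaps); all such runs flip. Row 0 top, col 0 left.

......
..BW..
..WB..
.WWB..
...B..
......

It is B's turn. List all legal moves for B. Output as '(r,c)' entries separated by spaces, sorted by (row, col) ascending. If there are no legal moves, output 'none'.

Answer: (0,3) (1,1) (1,4) (2,1) (3,0) (4,1) (4,2)

Derivation:
(0,2): no bracket -> illegal
(0,3): flips 1 -> legal
(0,4): no bracket -> illegal
(1,1): flips 1 -> legal
(1,4): flips 1 -> legal
(2,0): no bracket -> illegal
(2,1): flips 2 -> legal
(2,4): no bracket -> illegal
(3,0): flips 2 -> legal
(4,0): no bracket -> illegal
(4,1): flips 1 -> legal
(4,2): flips 2 -> legal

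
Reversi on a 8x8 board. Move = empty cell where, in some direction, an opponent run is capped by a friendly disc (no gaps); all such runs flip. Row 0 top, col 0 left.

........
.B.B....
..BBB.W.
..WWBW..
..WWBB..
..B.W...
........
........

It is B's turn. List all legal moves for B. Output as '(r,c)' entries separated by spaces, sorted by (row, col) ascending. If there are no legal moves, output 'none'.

Answer: (1,7) (2,5) (3,1) (3,6) (4,1) (4,6) (5,1) (5,3) (6,3) (6,4)

Derivation:
(1,5): no bracket -> illegal
(1,6): no bracket -> illegal
(1,7): flips 2 -> legal
(2,1): no bracket -> illegal
(2,5): flips 1 -> legal
(2,7): no bracket -> illegal
(3,1): flips 2 -> legal
(3,6): flips 1 -> legal
(3,7): no bracket -> illegal
(4,1): flips 3 -> legal
(4,6): flips 1 -> legal
(5,1): flips 2 -> legal
(5,3): flips 2 -> legal
(5,5): no bracket -> illegal
(6,3): flips 1 -> legal
(6,4): flips 1 -> legal
(6,5): no bracket -> illegal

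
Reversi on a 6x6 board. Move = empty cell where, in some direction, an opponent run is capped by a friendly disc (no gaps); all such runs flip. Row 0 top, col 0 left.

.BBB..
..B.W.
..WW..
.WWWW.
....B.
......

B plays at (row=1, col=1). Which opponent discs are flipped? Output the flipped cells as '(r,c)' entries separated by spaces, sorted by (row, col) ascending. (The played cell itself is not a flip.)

Answer: (2,2) (3,3)

Derivation:
Dir NW: first cell '.' (not opp) -> no flip
Dir N: first cell 'B' (not opp) -> no flip
Dir NE: first cell 'B' (not opp) -> no flip
Dir W: first cell '.' (not opp) -> no flip
Dir E: first cell 'B' (not opp) -> no flip
Dir SW: first cell '.' (not opp) -> no flip
Dir S: first cell '.' (not opp) -> no flip
Dir SE: opp run (2,2) (3,3) capped by B -> flip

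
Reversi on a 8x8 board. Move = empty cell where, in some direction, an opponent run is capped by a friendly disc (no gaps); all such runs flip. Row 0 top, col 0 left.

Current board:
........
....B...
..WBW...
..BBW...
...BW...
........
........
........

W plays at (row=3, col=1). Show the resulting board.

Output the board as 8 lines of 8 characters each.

Answer: ........
....B...
..WBW...
.WWWW...
...BW...
........
........
........

Derivation:
Place W at (3,1); scan 8 dirs for brackets.
Dir NW: first cell '.' (not opp) -> no flip
Dir N: first cell '.' (not opp) -> no flip
Dir NE: first cell 'W' (not opp) -> no flip
Dir W: first cell '.' (not opp) -> no flip
Dir E: opp run (3,2) (3,3) capped by W -> flip
Dir SW: first cell '.' (not opp) -> no flip
Dir S: first cell '.' (not opp) -> no flip
Dir SE: first cell '.' (not opp) -> no flip
All flips: (3,2) (3,3)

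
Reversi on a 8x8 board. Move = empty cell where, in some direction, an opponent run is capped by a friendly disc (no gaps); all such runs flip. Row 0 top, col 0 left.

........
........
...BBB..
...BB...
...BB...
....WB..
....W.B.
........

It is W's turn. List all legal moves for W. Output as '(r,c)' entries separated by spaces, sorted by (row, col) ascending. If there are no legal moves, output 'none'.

(1,2): no bracket -> illegal
(1,3): no bracket -> illegal
(1,4): flips 3 -> legal
(1,5): no bracket -> illegal
(1,6): no bracket -> illegal
(2,2): no bracket -> illegal
(2,6): no bracket -> illegal
(3,2): flips 1 -> legal
(3,5): no bracket -> illegal
(3,6): no bracket -> illegal
(4,2): no bracket -> illegal
(4,5): no bracket -> illegal
(4,6): flips 1 -> legal
(5,2): no bracket -> illegal
(5,3): no bracket -> illegal
(5,6): flips 1 -> legal
(5,7): no bracket -> illegal
(6,5): no bracket -> illegal
(6,7): no bracket -> illegal
(7,5): no bracket -> illegal
(7,6): no bracket -> illegal
(7,7): no bracket -> illegal

Answer: (1,4) (3,2) (4,6) (5,6)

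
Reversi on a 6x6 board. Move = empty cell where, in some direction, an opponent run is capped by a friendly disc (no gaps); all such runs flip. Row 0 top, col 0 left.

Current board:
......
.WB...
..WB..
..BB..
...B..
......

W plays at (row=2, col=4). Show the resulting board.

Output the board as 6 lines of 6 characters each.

Place W at (2,4); scan 8 dirs for brackets.
Dir NW: first cell '.' (not opp) -> no flip
Dir N: first cell '.' (not opp) -> no flip
Dir NE: first cell '.' (not opp) -> no flip
Dir W: opp run (2,3) capped by W -> flip
Dir E: first cell '.' (not opp) -> no flip
Dir SW: opp run (3,3), next='.' -> no flip
Dir S: first cell '.' (not opp) -> no flip
Dir SE: first cell '.' (not opp) -> no flip
All flips: (2,3)

Answer: ......
.WB...
..WWW.
..BB..
...B..
......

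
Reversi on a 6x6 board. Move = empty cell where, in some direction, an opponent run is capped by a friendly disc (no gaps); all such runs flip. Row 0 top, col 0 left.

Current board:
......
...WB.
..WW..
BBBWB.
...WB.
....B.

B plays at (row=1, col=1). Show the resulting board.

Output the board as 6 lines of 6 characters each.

Answer: ......
.B.WB.
..BW..
BBBBB.
...WB.
....B.

Derivation:
Place B at (1,1); scan 8 dirs for brackets.
Dir NW: first cell '.' (not opp) -> no flip
Dir N: first cell '.' (not opp) -> no flip
Dir NE: first cell '.' (not opp) -> no flip
Dir W: first cell '.' (not opp) -> no flip
Dir E: first cell '.' (not opp) -> no flip
Dir SW: first cell '.' (not opp) -> no flip
Dir S: first cell '.' (not opp) -> no flip
Dir SE: opp run (2,2) (3,3) capped by B -> flip
All flips: (2,2) (3,3)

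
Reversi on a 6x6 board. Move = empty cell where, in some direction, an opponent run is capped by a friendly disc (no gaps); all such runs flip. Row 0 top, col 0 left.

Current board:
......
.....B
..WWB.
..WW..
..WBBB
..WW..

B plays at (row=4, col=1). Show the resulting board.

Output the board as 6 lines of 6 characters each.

Answer: ......
.....B
..WWB.
..WW..
.BBBBB
..WW..

Derivation:
Place B at (4,1); scan 8 dirs for brackets.
Dir NW: first cell '.' (not opp) -> no flip
Dir N: first cell '.' (not opp) -> no flip
Dir NE: opp run (3,2) (2,3), next='.' -> no flip
Dir W: first cell '.' (not opp) -> no flip
Dir E: opp run (4,2) capped by B -> flip
Dir SW: first cell '.' (not opp) -> no flip
Dir S: first cell '.' (not opp) -> no flip
Dir SE: opp run (5,2), next=edge -> no flip
All flips: (4,2)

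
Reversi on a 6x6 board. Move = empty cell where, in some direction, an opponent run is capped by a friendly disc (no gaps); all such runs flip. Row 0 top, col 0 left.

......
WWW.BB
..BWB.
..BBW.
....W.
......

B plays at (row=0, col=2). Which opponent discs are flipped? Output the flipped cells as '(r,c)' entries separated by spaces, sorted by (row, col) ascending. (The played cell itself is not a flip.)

Dir NW: edge -> no flip
Dir N: edge -> no flip
Dir NE: edge -> no flip
Dir W: first cell '.' (not opp) -> no flip
Dir E: first cell '.' (not opp) -> no flip
Dir SW: opp run (1,1), next='.' -> no flip
Dir S: opp run (1,2) capped by B -> flip
Dir SE: first cell '.' (not opp) -> no flip

Answer: (1,2)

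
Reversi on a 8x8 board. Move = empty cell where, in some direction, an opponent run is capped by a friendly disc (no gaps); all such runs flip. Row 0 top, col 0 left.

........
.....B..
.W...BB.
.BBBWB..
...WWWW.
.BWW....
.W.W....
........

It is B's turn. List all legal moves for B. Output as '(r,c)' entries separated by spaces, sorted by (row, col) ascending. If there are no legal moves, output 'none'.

(1,0): flips 1 -> legal
(1,1): flips 1 -> legal
(1,2): no bracket -> illegal
(2,0): no bracket -> illegal
(2,2): no bracket -> illegal
(2,3): no bracket -> illegal
(2,4): no bracket -> illegal
(3,0): no bracket -> illegal
(3,6): no bracket -> illegal
(3,7): no bracket -> illegal
(4,1): no bracket -> illegal
(4,2): no bracket -> illegal
(4,7): no bracket -> illegal
(5,0): no bracket -> illegal
(5,4): flips 3 -> legal
(5,5): flips 2 -> legal
(5,6): no bracket -> illegal
(5,7): flips 1 -> legal
(6,0): no bracket -> illegal
(6,2): flips 2 -> legal
(6,4): no bracket -> illegal
(7,0): flips 4 -> legal
(7,1): flips 1 -> legal
(7,2): no bracket -> illegal
(7,3): flips 3 -> legal
(7,4): no bracket -> illegal

Answer: (1,0) (1,1) (5,4) (5,5) (5,7) (6,2) (7,0) (7,1) (7,3)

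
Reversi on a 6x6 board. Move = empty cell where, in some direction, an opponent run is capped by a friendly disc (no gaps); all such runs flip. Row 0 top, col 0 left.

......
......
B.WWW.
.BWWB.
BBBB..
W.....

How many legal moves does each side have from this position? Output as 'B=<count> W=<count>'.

Answer: B=5 W=8

Derivation:
-- B to move --
(1,1): no bracket -> illegal
(1,2): flips 3 -> legal
(1,3): flips 3 -> legal
(1,4): flips 3 -> legal
(1,5): flips 2 -> legal
(2,1): flips 1 -> legal
(2,5): no bracket -> illegal
(3,5): no bracket -> illegal
(4,4): no bracket -> illegal
(5,1): no bracket -> illegal
B mobility = 5
-- W to move --
(1,0): no bracket -> illegal
(1,1): no bracket -> illegal
(2,1): no bracket -> illegal
(2,5): no bracket -> illegal
(3,0): flips 2 -> legal
(3,5): flips 1 -> legal
(4,4): flips 1 -> legal
(4,5): flips 1 -> legal
(5,1): flips 1 -> legal
(5,2): flips 1 -> legal
(5,3): flips 1 -> legal
(5,4): flips 1 -> legal
W mobility = 8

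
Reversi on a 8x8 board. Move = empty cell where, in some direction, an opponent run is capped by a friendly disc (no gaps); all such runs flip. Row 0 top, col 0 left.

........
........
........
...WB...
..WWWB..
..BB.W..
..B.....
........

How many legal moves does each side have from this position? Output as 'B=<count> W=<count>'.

-- B to move --
(2,2): no bracket -> illegal
(2,3): flips 2 -> legal
(2,4): no bracket -> illegal
(3,1): flips 1 -> legal
(3,2): flips 2 -> legal
(3,5): flips 1 -> legal
(4,1): flips 3 -> legal
(4,6): no bracket -> illegal
(5,1): no bracket -> illegal
(5,4): flips 1 -> legal
(5,6): no bracket -> illegal
(6,4): no bracket -> illegal
(6,5): flips 1 -> legal
(6,6): no bracket -> illegal
B mobility = 7
-- W to move --
(2,3): no bracket -> illegal
(2,4): flips 1 -> legal
(2,5): flips 1 -> legal
(3,5): flips 2 -> legal
(3,6): no bracket -> illegal
(4,1): no bracket -> illegal
(4,6): flips 1 -> legal
(5,1): no bracket -> illegal
(5,4): no bracket -> illegal
(5,6): no bracket -> illegal
(6,1): flips 1 -> legal
(6,3): flips 1 -> legal
(6,4): flips 1 -> legal
(7,1): flips 2 -> legal
(7,2): flips 2 -> legal
(7,3): no bracket -> illegal
W mobility = 9

Answer: B=7 W=9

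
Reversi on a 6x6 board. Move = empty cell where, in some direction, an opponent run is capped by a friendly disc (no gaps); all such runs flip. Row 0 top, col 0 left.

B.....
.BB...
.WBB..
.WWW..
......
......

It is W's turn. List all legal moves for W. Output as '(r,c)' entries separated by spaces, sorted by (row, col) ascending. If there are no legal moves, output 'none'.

Answer: (0,1) (0,2) (0,3) (1,3) (1,4) (2,4)

Derivation:
(0,1): flips 1 -> legal
(0,2): flips 2 -> legal
(0,3): flips 1 -> legal
(1,0): no bracket -> illegal
(1,3): flips 2 -> legal
(1,4): flips 1 -> legal
(2,0): no bracket -> illegal
(2,4): flips 2 -> legal
(3,4): no bracket -> illegal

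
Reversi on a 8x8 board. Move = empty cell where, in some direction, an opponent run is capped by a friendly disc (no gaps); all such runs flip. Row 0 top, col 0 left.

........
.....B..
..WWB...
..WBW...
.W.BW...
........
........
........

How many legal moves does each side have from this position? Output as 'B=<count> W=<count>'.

-- B to move --
(1,1): flips 1 -> legal
(1,2): no bracket -> illegal
(1,3): flips 1 -> legal
(1,4): no bracket -> illegal
(2,1): flips 3 -> legal
(2,5): flips 1 -> legal
(3,0): no bracket -> illegal
(3,1): flips 1 -> legal
(3,5): flips 1 -> legal
(4,0): no bracket -> illegal
(4,2): no bracket -> illegal
(4,5): flips 1 -> legal
(5,0): no bracket -> illegal
(5,1): no bracket -> illegal
(5,2): no bracket -> illegal
(5,3): no bracket -> illegal
(5,4): flips 2 -> legal
(5,5): flips 1 -> legal
B mobility = 9
-- W to move --
(0,4): no bracket -> illegal
(0,5): no bracket -> illegal
(0,6): no bracket -> illegal
(1,3): no bracket -> illegal
(1,4): flips 1 -> legal
(1,6): no bracket -> illegal
(2,5): flips 1 -> legal
(2,6): no bracket -> illegal
(3,5): no bracket -> illegal
(4,2): flips 1 -> legal
(5,2): flips 1 -> legal
(5,3): flips 2 -> legal
(5,4): flips 1 -> legal
W mobility = 6

Answer: B=9 W=6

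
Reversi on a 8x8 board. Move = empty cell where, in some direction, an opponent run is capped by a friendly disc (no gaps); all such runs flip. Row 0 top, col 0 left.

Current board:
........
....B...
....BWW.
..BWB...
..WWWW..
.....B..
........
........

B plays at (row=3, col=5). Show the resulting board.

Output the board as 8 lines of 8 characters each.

Answer: ........
....B...
....BWW.
..BWBB..
..WWWB..
.....B..
........
........

Derivation:
Place B at (3,5); scan 8 dirs for brackets.
Dir NW: first cell 'B' (not opp) -> no flip
Dir N: opp run (2,5), next='.' -> no flip
Dir NE: opp run (2,6), next='.' -> no flip
Dir W: first cell 'B' (not opp) -> no flip
Dir E: first cell '.' (not opp) -> no flip
Dir SW: opp run (4,4), next='.' -> no flip
Dir S: opp run (4,5) capped by B -> flip
Dir SE: first cell '.' (not opp) -> no flip
All flips: (4,5)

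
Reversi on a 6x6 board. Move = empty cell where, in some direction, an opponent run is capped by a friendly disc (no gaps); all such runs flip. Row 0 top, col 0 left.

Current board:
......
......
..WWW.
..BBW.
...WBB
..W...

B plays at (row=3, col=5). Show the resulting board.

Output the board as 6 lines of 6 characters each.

Place B at (3,5); scan 8 dirs for brackets.
Dir NW: opp run (2,4), next='.' -> no flip
Dir N: first cell '.' (not opp) -> no flip
Dir NE: edge -> no flip
Dir W: opp run (3,4) capped by B -> flip
Dir E: edge -> no flip
Dir SW: first cell 'B' (not opp) -> no flip
Dir S: first cell 'B' (not opp) -> no flip
Dir SE: edge -> no flip
All flips: (3,4)

Answer: ......
......
..WWW.
..BBBB
...WBB
..W...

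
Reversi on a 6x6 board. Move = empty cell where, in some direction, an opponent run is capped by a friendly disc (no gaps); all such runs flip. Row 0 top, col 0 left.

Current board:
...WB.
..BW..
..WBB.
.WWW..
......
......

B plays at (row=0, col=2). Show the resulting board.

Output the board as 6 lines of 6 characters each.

Answer: ..BBB.
..BB..
..WBB.
.WWW..
......
......

Derivation:
Place B at (0,2); scan 8 dirs for brackets.
Dir NW: edge -> no flip
Dir N: edge -> no flip
Dir NE: edge -> no flip
Dir W: first cell '.' (not opp) -> no flip
Dir E: opp run (0,3) capped by B -> flip
Dir SW: first cell '.' (not opp) -> no flip
Dir S: first cell 'B' (not opp) -> no flip
Dir SE: opp run (1,3) capped by B -> flip
All flips: (0,3) (1,3)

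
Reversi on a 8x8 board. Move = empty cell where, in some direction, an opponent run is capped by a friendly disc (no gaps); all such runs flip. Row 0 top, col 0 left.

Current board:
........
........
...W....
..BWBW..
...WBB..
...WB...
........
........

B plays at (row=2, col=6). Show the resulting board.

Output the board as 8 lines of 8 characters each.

Answer: ........
........
...W..B.
..BWBB..
...WBB..
...WB...
........
........

Derivation:
Place B at (2,6); scan 8 dirs for brackets.
Dir NW: first cell '.' (not opp) -> no flip
Dir N: first cell '.' (not opp) -> no flip
Dir NE: first cell '.' (not opp) -> no flip
Dir W: first cell '.' (not opp) -> no flip
Dir E: first cell '.' (not opp) -> no flip
Dir SW: opp run (3,5) capped by B -> flip
Dir S: first cell '.' (not opp) -> no flip
Dir SE: first cell '.' (not opp) -> no flip
All flips: (3,5)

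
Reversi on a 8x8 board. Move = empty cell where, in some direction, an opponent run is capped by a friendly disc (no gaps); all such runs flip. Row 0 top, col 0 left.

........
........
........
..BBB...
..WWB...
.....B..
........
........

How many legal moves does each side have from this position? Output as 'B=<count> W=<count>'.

Answer: B=5 W=6

Derivation:
-- B to move --
(3,1): no bracket -> illegal
(4,1): flips 2 -> legal
(5,1): flips 1 -> legal
(5,2): flips 2 -> legal
(5,3): flips 1 -> legal
(5,4): flips 1 -> legal
B mobility = 5
-- W to move --
(2,1): flips 1 -> legal
(2,2): flips 1 -> legal
(2,3): flips 1 -> legal
(2,4): flips 1 -> legal
(2,5): flips 1 -> legal
(3,1): no bracket -> illegal
(3,5): no bracket -> illegal
(4,1): no bracket -> illegal
(4,5): flips 1 -> legal
(4,6): no bracket -> illegal
(5,3): no bracket -> illegal
(5,4): no bracket -> illegal
(5,6): no bracket -> illegal
(6,4): no bracket -> illegal
(6,5): no bracket -> illegal
(6,6): no bracket -> illegal
W mobility = 6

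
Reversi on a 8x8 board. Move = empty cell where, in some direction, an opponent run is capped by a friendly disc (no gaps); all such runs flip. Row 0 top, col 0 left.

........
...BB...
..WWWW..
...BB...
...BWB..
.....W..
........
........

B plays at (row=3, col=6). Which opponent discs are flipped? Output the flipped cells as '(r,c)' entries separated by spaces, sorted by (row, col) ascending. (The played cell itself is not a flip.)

Dir NW: opp run (2,5) capped by B -> flip
Dir N: first cell '.' (not opp) -> no flip
Dir NE: first cell '.' (not opp) -> no flip
Dir W: first cell '.' (not opp) -> no flip
Dir E: first cell '.' (not opp) -> no flip
Dir SW: first cell 'B' (not opp) -> no flip
Dir S: first cell '.' (not opp) -> no flip
Dir SE: first cell '.' (not opp) -> no flip

Answer: (2,5)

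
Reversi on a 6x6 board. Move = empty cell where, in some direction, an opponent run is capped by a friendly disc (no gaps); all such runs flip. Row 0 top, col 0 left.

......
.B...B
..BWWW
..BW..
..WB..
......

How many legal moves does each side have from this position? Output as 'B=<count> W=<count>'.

-- B to move --
(1,2): no bracket -> illegal
(1,3): flips 2 -> legal
(1,4): flips 1 -> legal
(3,1): no bracket -> illegal
(3,4): flips 1 -> legal
(3,5): flips 1 -> legal
(4,1): flips 1 -> legal
(4,4): flips 1 -> legal
(5,1): flips 3 -> legal
(5,2): flips 1 -> legal
(5,3): no bracket -> illegal
B mobility = 8
-- W to move --
(0,0): flips 2 -> legal
(0,1): no bracket -> illegal
(0,2): no bracket -> illegal
(0,4): no bracket -> illegal
(0,5): flips 1 -> legal
(1,0): no bracket -> illegal
(1,2): flips 2 -> legal
(1,3): no bracket -> illegal
(1,4): no bracket -> illegal
(2,0): no bracket -> illegal
(2,1): flips 1 -> legal
(3,1): flips 1 -> legal
(3,4): no bracket -> illegal
(4,1): flips 1 -> legal
(4,4): flips 1 -> legal
(5,2): no bracket -> illegal
(5,3): flips 1 -> legal
(5,4): no bracket -> illegal
W mobility = 8

Answer: B=8 W=8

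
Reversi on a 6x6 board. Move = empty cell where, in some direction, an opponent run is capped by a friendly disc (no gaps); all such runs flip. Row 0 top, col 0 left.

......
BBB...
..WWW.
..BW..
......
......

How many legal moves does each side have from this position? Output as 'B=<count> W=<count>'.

-- B to move --
(1,3): no bracket -> illegal
(1,4): flips 1 -> legal
(1,5): no bracket -> illegal
(2,1): no bracket -> illegal
(2,5): no bracket -> illegal
(3,1): no bracket -> illegal
(3,4): flips 2 -> legal
(3,5): no bracket -> illegal
(4,2): no bracket -> illegal
(4,3): no bracket -> illegal
(4,4): flips 2 -> legal
B mobility = 3
-- W to move --
(0,0): flips 1 -> legal
(0,1): flips 1 -> legal
(0,2): flips 1 -> legal
(0,3): no bracket -> illegal
(1,3): no bracket -> illegal
(2,0): no bracket -> illegal
(2,1): no bracket -> illegal
(3,1): flips 1 -> legal
(4,1): flips 1 -> legal
(4,2): flips 1 -> legal
(4,3): no bracket -> illegal
W mobility = 6

Answer: B=3 W=6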